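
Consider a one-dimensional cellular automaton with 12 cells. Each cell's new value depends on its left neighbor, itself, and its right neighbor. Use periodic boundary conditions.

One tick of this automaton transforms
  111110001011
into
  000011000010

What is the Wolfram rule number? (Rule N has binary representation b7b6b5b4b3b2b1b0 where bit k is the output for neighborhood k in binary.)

position 0: 111 → 0  (bit 7 = 0)
position 4: 110 → 1  (bit 6 = 1)
position 9: 101 → 0  (bit 5 = 0)
position 5: 100 → 1  (bit 4 = 1)
position 10: 011 → 1  (bit 3 = 1)
position 8: 010 → 0  (bit 2 = 0)
position 7: 001 → 0  (bit 1 = 0)
position 6: 000 → 0  (bit 0 = 0)
bits b7..b0 = 01011000 = 88

88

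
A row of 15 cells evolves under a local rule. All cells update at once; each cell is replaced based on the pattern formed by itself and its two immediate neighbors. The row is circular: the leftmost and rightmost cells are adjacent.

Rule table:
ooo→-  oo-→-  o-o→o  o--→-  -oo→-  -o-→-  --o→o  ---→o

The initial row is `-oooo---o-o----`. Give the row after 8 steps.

o-----oo-o--ooo
--oooo--o--o---
oo-----o--o--oo
---oooo--o--o--
ooo-----o--o--o
----oooo--o--o-
oooo-----o--o--
-----oooo--o--o

-----oooo--o--o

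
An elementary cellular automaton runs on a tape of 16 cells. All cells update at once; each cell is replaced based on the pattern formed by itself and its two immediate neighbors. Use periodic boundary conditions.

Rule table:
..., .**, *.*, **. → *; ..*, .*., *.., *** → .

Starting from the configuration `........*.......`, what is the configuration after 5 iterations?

iteration 1: *******...******
iteration 2: ......*.*.*.....
iteration 3: *****..*.*..****
iteration 4: ....*...*...*...
iteration 5: ***...*...*...**

***...*...*...**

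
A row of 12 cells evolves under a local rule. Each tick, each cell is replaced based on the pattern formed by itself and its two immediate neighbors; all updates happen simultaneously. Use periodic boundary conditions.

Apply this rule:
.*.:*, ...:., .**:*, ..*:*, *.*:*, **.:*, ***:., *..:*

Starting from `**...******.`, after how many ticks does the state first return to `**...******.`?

36

***.**....**
..*****..**.
.**...******
****.**....*
...*****..**
*.**...*****
*****.**....
*...*****..*
**.**...****
.*****.**...
**...*****..
***.**...***
..*****.**..
.**...*****.
****.**...**
...*****.**.
..**...*****
*****.**...*
....*****.**
*..**...****
******.**...
*....*****.*
**..**...***
.******.**..
**....*****.
***..**...**
..******.**.
.**....*****
****..**...*
...******.**
*.**....****
*****..**...
*...******.*
**.**....***
.*****..**..
**...******.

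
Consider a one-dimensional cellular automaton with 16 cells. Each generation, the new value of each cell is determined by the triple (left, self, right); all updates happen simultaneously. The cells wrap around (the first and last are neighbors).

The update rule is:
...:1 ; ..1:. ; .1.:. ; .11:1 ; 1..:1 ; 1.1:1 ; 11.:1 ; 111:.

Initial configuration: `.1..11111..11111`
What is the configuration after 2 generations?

11.1.11.111.11.1

generation 1: 1.1.1...11.1...1
generation 2: 11.1.11.111.11.1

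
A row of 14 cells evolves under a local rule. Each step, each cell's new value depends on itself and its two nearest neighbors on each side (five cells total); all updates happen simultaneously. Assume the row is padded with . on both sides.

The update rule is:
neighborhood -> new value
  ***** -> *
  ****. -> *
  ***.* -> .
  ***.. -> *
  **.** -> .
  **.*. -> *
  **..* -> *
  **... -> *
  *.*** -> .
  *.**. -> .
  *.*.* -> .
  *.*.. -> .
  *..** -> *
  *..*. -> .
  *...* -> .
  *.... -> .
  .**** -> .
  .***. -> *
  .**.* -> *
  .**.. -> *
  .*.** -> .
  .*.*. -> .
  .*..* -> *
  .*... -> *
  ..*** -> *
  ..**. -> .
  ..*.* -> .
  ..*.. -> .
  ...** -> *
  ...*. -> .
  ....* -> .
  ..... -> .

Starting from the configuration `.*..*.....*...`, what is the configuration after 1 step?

..*..*.....*..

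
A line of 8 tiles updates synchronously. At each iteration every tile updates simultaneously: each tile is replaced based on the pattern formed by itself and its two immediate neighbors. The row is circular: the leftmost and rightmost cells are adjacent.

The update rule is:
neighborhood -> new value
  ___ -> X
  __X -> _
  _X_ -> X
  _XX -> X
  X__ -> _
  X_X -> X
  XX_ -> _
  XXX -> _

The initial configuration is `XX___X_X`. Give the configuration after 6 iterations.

iteration 1: ___X_XXX
iteration 2: _X_XXX__
iteration 3: _XXX___X
iteration 4: XX___X_X  (repeats iteration 0; period 4)
iteration 6: _X_XXX__

_X_XXX__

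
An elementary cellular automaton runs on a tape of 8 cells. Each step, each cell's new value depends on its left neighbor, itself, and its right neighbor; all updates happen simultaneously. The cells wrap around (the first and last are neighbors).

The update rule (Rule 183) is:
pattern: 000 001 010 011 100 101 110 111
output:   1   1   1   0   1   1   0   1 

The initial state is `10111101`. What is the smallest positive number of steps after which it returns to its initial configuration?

step 1: 01011010
step 2: 11100111
step 3: 11011011
step 4: 10100101
step 5: 01111110
step 6: 10111101

6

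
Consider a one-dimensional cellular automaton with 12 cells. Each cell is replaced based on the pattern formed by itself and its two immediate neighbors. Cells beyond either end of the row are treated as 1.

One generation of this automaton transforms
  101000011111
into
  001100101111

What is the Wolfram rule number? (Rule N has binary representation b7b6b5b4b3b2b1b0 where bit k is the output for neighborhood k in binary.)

150

position 8: 111 → 1  (bit 7 = 1)
position 0: 110 → 0  (bit 6 = 0)
position 1: 101 → 0  (bit 5 = 0)
position 3: 100 → 1  (bit 4 = 1)
position 7: 011 → 0  (bit 3 = 0)
position 2: 010 → 1  (bit 2 = 1)
position 6: 001 → 1  (bit 1 = 1)
position 4: 000 → 0  (bit 0 = 0)
bits b7..b0 = 10010110 = 150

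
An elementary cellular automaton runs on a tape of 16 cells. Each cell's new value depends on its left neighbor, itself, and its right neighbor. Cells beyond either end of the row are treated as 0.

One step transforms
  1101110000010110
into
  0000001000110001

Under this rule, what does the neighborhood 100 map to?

1

At position 6 the neighborhood is 100; the next row has 1 there.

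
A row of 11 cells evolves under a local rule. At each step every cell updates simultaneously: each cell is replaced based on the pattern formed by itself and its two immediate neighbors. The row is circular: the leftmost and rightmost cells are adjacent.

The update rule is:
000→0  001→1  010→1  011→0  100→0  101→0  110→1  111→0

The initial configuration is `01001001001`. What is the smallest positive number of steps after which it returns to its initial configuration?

2

01011011011
01001001001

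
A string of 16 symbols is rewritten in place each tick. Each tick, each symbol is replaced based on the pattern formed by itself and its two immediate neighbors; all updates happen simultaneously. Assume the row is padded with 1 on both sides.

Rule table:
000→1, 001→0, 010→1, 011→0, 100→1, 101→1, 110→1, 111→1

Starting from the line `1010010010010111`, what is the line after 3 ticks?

1111011011011011
1111101101101101
1111110110110110

1111110110110110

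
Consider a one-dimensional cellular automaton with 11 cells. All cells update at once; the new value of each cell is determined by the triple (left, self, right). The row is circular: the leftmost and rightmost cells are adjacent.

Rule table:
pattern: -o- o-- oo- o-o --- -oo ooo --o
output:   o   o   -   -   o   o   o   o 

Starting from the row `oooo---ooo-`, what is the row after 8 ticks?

oo-oooo--oo

ooo-ooooo--
oo--oooo-oo
o-ooooo--oo
--oooo-oooo
ooooo--ooo-
oooo-oooo--
ooo--ooo-oo
oo-oooo--oo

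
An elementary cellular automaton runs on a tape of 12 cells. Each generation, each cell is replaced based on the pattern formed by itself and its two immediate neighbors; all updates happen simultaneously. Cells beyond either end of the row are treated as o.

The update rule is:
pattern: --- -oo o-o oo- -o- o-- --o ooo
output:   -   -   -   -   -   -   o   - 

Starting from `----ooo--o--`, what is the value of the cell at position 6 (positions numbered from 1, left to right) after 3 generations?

---o----o--o
--o----o--o-
-o----o--o--
position 6 holds -

-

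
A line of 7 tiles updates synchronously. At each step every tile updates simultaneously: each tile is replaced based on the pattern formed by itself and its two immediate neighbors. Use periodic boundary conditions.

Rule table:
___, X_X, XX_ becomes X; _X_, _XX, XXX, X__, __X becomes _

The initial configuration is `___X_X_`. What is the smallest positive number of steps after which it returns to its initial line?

28

step 1: XX__X__
step 2: _X_____
step 3: ___XXXX
step 4: _X____X
step 5: X__XX__
step 6: ____X__
step 7: XXX___X
step 8: __X_X__
step 9: X__X__X
step 10: X______
step 11: __XXXX_
step 12: X____X_
step 13: __XX__X
step 14: ___X___
step 15: XX___XX
step 16: _X_X___
step 17: __X__XX
step 18: ______X
step 19: _XXXX__
step 20: ____X_X
step 21: _XX__X_
step 22: __X____
step 23: X___XXX
step 24: X_X____
step 25: _X__XX_
step 26: _____X_
step 27: XXXX___
step 28: ___X_X_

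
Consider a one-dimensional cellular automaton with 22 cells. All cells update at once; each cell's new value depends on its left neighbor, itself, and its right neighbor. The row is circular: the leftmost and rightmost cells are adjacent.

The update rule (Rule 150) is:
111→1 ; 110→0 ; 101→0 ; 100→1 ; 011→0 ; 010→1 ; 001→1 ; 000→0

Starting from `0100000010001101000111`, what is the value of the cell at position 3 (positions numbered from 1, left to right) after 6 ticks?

0

tick 1: 0110000111010001101010
tick 2: 1001001010011010001011
tick 3: 0111111011100011011001
tick 4: 0011110001010100000111
tick 5: 1101101011010110001010
tick 6: 0000001000010001011010
position 3 holds 0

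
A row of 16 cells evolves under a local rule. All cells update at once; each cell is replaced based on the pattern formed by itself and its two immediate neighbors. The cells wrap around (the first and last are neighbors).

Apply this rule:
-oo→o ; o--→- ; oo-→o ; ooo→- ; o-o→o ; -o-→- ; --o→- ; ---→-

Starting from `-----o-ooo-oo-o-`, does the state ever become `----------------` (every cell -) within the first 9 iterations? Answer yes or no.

yes

iteration 1: ------oo-ooooo--
iteration 2: ------oooo---o--
iteration 3: ------o--o------
iteration 4: ----------------
all cells are - at iteration 4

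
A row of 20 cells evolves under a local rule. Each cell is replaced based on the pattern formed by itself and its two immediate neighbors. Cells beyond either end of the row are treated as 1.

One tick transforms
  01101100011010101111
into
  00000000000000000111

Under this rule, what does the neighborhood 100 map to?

At position 6 the neighborhood is 100; the next row has 0 there.

0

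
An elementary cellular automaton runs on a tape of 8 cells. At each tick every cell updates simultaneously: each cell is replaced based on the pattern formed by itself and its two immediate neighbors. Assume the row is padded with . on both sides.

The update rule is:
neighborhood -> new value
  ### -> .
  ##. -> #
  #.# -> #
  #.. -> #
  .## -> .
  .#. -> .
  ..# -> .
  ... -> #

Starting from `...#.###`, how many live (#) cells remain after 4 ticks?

tick 1: ##..#..#
tick 2: .##..#..
tick 3: ..##..##
tick 4: #..##..#
count of #: 4

4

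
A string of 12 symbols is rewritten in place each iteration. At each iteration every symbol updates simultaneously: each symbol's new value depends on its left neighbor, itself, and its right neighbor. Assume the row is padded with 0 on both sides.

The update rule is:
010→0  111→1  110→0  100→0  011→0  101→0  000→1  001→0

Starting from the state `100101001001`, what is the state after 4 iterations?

001111111100

iteration 1: 000000000000
iteration 2: 111111111111
iteration 3: 011111111110
iteration 4: 001111111100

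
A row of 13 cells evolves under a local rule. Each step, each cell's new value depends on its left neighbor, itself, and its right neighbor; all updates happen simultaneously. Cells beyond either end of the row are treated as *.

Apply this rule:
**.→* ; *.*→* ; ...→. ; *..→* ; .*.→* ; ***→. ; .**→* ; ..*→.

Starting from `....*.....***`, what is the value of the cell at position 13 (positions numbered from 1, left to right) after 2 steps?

*...**....*..
**..***...**.
position 13 holds .

.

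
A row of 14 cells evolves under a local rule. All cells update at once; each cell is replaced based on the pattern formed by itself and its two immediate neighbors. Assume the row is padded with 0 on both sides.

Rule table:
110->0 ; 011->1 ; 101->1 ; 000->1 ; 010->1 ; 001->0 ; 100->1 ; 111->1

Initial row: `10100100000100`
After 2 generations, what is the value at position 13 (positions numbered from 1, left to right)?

1

11110111110111
11101111101110
position 13 holds 1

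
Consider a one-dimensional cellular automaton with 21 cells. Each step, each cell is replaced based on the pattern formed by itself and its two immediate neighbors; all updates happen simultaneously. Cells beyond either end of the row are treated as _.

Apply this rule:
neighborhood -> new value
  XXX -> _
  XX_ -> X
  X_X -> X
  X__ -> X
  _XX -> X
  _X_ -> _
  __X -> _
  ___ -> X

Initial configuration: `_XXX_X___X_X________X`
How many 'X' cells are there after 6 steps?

13

_X_XX_XX__X_XXXXXXX__
__XXXXXXX__XX_____XXX
X_X_____XX_XXXXXX_X_X
_X_XXXX_XXXX____XX_X_
__XX__XXX__XXXX_XXX_X
X_XXX_X_XX_X__XXX_XX_
count of X: 13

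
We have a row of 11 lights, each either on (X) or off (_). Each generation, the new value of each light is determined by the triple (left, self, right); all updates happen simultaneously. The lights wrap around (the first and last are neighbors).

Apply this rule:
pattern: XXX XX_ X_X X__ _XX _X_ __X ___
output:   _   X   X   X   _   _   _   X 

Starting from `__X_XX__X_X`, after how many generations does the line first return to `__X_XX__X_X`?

11

X__X_XX__X_
_X__X_XX__X
X_X__X_XX__
_X_X__X_XX_
__X_X__X_XX
X__X_X__X_X
XX__X_X__X_
_XX__X_X__X
X_XX__X_X__
_X_XX__X_X_
__X_XX__X_X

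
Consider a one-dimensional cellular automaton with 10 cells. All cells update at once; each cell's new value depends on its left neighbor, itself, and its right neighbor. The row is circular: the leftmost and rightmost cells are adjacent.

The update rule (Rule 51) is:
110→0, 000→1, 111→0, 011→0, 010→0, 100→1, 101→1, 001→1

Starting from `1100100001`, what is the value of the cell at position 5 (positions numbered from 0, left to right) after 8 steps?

step 1: 0011011110
step 2: 1100100001  (repeats step 0; period 2)
step 8: 1100100001
position 5 holds 0

0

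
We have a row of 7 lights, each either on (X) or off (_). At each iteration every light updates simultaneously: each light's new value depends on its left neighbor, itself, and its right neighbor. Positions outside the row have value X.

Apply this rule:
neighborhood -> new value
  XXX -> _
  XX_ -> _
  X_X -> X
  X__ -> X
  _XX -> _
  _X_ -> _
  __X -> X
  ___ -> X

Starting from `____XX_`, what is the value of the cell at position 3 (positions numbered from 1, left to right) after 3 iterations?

X

iteration 1: XXXX__X
iteration 2: ____XX_  (repeats iteration 0; period 2)
iteration 3: XXXX__X
position 3 holds X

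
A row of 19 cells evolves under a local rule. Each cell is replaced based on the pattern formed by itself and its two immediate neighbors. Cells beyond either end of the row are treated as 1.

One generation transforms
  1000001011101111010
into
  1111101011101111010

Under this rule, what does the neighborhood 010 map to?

At position 6 the neighborhood is 010; the next row has 1 there.

1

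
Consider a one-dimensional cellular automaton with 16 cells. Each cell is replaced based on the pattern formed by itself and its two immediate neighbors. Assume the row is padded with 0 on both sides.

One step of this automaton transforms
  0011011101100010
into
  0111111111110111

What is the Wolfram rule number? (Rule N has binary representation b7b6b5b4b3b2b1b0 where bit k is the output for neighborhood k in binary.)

position 6: 111 → 1  (bit 7 = 1)
position 3: 110 → 1  (bit 6 = 1)
position 4: 101 → 1  (bit 5 = 1)
position 11: 100 → 1  (bit 4 = 1)
position 2: 011 → 1  (bit 3 = 1)
position 14: 010 → 1  (bit 2 = 1)
position 1: 001 → 1  (bit 1 = 1)
position 0: 000 → 0  (bit 0 = 0)
bits b7..b0 = 11111110 = 254

254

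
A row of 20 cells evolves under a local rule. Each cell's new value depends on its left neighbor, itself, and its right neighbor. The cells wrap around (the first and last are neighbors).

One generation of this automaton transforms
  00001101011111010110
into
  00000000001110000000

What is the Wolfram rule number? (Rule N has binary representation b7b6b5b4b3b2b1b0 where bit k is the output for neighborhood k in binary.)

position 10: 111 → 1  (bit 7 = 1)
position 5: 110 → 0  (bit 6 = 0)
position 6: 101 → 0  (bit 5 = 0)
position 19: 100 → 0  (bit 4 = 0)
position 4: 011 → 0  (bit 3 = 0)
position 7: 010 → 0  (bit 2 = 0)
position 3: 001 → 0  (bit 1 = 0)
position 0: 000 → 0  (bit 0 = 0)
bits b7..b0 = 10000000 = 128

128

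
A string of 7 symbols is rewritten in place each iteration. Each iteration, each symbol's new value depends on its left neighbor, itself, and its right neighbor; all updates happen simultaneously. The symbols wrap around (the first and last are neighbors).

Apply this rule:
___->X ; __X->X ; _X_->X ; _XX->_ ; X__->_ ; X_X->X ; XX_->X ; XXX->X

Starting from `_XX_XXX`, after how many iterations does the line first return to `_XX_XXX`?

7

X_XX_XX
XX_XX_X
XXX_XX_
_XXX_XX
X_XXX_X
XX_XXX_
_XX_XXX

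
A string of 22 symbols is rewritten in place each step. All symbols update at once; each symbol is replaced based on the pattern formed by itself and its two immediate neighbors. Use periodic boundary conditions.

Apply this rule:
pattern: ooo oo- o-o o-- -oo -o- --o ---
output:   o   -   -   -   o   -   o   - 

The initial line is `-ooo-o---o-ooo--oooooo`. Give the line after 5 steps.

step 1: -oo-----o--oo--oooooo-
step 2: oo-----o--oo--oooooo--
step 3: o-----o--oo--oooooo--o
step 4: -----o--oo--oooooo--oo
step 5: ----o--oo--oooooo--oo-

----o--oo--oooooo--oo-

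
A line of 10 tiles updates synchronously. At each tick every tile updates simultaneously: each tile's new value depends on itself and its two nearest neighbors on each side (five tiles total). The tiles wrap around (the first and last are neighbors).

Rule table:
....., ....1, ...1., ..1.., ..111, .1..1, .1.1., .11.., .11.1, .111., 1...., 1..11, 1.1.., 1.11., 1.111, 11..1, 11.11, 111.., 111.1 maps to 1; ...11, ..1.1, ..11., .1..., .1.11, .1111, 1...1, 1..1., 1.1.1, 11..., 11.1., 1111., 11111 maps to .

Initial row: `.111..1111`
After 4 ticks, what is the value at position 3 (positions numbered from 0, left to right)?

.

tick 1: 1111111..1
tick 2: ......1111
tick 3: .1111.1..1
tick 4: .1..1.11..
position 3 holds .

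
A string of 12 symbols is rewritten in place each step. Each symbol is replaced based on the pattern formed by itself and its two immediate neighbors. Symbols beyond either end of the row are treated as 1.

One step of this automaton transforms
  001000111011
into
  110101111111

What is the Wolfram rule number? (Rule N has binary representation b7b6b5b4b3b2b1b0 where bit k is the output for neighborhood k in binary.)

250

position 7: 111 → 1  (bit 7 = 1)
position 8: 110 → 1  (bit 6 = 1)
position 9: 101 → 1  (bit 5 = 1)
position 0: 100 → 1  (bit 4 = 1)
position 6: 011 → 1  (bit 3 = 1)
position 2: 010 → 0  (bit 2 = 0)
position 1: 001 → 1  (bit 1 = 1)
position 4: 000 → 0  (bit 0 = 0)
bits b7..b0 = 11111010 = 250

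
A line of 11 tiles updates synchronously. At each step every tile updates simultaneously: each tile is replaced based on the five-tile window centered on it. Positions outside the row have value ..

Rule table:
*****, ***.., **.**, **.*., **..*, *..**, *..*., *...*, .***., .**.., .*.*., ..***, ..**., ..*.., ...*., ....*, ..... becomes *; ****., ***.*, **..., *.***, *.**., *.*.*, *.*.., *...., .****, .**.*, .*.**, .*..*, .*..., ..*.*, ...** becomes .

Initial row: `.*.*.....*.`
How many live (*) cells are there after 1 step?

*.*...****.
count of *: 6

6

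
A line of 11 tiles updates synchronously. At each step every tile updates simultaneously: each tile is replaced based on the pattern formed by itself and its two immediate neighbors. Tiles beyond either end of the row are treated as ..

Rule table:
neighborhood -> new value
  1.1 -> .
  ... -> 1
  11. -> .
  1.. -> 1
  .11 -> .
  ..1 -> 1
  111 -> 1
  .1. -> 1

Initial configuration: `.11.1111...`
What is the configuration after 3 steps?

1....11.111
11111....1.
.111.111111

.111.111111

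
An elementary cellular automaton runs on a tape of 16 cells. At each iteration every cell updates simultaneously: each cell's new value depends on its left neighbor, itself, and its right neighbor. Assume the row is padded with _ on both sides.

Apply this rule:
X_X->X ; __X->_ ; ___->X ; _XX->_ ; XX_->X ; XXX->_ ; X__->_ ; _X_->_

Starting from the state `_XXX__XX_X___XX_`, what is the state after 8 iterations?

__XXX___XX______

___X___XX__X__X_
XX___X__X_______
_X_X______XXXXXX
__X__XXXX______X
X_______X_XXXX__
__XXXXX__X___X_X
X_____X____X__X_
__XXX___XX______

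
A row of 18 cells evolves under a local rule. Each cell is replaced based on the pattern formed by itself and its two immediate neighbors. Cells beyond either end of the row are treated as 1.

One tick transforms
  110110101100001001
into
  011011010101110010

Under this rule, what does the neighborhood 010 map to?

0

At position 6 the neighborhood is 010; the next row has 0 there.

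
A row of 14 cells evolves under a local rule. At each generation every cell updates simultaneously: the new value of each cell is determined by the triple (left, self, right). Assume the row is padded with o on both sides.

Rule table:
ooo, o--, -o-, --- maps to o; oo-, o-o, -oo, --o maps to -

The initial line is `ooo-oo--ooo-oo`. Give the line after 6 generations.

-oo--oo-o-o-o-

oo----o--o---o
o-ooo-oo-ooo--
---o------o-o-
oo-oooooo-o-o-
o---oooo--o-o-
-oo--oo-o-o-o-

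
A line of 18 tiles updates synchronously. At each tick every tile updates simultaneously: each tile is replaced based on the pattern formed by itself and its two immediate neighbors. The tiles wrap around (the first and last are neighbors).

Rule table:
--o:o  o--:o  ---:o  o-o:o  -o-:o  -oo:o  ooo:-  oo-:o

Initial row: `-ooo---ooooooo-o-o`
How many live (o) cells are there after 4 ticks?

oo-ooooo-----ooooo
-ooo---ooooooo----
oo-ooooo-----ooooo  (repeats tick 1; period 2)
tick 4: -ooo---ooooooo----
count of o: 10

10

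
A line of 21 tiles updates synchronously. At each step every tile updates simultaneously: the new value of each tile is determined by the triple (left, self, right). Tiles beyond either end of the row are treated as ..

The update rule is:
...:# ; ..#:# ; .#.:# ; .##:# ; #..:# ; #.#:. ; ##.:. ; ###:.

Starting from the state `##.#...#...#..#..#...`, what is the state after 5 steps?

#....################

#..##################
####.................
#...#################
#####................
#....################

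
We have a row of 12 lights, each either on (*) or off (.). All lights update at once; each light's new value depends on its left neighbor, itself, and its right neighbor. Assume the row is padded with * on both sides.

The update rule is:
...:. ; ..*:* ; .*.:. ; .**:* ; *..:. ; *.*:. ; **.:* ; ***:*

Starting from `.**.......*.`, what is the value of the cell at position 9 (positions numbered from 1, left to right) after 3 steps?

.

.**......*..
.**.....*..*
.**....*..**
position 9 holds .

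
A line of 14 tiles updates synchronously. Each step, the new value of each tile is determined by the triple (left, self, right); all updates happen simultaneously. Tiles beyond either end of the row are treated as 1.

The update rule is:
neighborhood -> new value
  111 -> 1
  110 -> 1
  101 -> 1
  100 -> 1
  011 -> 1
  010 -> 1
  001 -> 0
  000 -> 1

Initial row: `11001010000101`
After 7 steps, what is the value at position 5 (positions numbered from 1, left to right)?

1

step 1: 11101111110111
step 2: 11111111111111
step 3: 11111111111111  (fixed point — unchanged through step 7)
position 5 holds 1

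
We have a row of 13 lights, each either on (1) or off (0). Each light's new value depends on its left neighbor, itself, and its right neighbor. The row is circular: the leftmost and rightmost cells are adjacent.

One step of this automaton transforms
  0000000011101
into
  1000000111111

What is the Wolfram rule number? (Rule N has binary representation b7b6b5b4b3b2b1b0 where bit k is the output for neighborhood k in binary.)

position 9: 111 → 1  (bit 7 = 1)
position 10: 110 → 1  (bit 6 = 1)
position 11: 101 → 1  (bit 5 = 1)
position 0: 100 → 1  (bit 4 = 1)
position 8: 011 → 1  (bit 3 = 1)
position 12: 010 → 1  (bit 2 = 1)
position 7: 001 → 1  (bit 1 = 1)
position 1: 000 → 0  (bit 0 = 0)
bits b7..b0 = 11111110 = 254

254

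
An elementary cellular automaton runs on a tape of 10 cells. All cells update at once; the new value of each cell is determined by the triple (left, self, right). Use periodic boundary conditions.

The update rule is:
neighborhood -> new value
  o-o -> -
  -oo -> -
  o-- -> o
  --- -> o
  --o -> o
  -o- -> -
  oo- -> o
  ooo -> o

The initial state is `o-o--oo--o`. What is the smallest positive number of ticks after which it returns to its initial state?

o--oo-ooo-
-oo-o--oo-
o-o--oo-oo
o--oo-o--o
ooo-o--oo-
-oo--oo-o-
o-ooo-o--o
o--oo--oo-
-oo-ooo-o-
o-o--oo--o

10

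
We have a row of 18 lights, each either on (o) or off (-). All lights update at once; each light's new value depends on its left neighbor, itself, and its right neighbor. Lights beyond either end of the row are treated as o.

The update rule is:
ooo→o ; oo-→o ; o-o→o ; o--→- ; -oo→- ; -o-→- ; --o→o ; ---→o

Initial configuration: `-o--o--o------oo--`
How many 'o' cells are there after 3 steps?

11

o--o--o--ooooo-o-o
o-o--o--o-ooooo-o-
oo--o--o-o-ooooo-o
count of o: 11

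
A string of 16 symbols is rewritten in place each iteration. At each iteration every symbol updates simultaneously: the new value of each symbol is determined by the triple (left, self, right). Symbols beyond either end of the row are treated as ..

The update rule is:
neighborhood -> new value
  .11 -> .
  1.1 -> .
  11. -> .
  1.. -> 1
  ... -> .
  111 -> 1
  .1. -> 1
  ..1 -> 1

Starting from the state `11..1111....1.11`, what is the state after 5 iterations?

..11.11.1..11...
.1......111..1..
111....1.1.1111.
.1.1..11.1..11.1
11.111...111...1

11.111...111...1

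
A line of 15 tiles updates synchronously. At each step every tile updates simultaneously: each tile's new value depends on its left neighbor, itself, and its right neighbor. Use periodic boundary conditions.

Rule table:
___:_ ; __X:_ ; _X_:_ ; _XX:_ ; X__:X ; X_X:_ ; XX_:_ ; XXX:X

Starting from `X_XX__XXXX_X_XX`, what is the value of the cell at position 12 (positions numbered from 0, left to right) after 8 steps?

step 1: ____X__XX_____X
step 2: X____X___X_____
step 3: _X____X___X____
step 4: __X____X___X___
step 5: ___X____X___X__
step 6: ____X____X___X_
step 7: _____X____X___X
step 8: X_____X____X___
position 12 holds _

_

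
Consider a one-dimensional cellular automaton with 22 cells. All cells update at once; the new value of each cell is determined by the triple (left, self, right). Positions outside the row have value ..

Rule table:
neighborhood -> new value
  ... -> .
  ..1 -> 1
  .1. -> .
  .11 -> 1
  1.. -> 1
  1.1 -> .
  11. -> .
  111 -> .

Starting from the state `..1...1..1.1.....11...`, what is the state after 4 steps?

1.1..1.1......1.......

step 1: .1.1.1.11...1...11.1..
step 2: 1......1.1.1.1.11...1.
step 3: .1....1........1.1.1.1
step 4: 1.1..1.1......1.......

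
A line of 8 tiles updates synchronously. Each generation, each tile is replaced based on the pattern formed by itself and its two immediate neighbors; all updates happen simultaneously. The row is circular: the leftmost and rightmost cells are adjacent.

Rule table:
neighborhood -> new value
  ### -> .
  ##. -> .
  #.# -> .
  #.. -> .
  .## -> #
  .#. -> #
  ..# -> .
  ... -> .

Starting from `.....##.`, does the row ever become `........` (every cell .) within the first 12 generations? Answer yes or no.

.....#..
.....#..  (fixed point — unchanged through generation 12)
generation 12 is .....#.., still not uniform .

no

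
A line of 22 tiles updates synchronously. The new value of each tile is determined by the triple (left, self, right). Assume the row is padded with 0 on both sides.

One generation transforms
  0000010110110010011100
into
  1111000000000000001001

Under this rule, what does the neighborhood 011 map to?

At position 7 the neighborhood is 011; the next row has 0 there.

0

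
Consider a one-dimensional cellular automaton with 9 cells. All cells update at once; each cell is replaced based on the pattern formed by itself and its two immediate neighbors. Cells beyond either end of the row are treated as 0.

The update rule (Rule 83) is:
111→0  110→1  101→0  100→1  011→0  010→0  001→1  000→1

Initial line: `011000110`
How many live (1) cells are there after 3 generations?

101111011
000001001
111110110
count of 1: 7

7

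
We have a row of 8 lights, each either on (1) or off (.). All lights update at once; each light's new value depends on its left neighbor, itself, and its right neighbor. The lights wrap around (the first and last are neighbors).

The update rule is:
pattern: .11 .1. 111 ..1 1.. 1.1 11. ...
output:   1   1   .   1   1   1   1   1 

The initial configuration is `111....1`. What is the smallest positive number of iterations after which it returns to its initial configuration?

2

iteration 1: ..111111
iteration 2: 111....1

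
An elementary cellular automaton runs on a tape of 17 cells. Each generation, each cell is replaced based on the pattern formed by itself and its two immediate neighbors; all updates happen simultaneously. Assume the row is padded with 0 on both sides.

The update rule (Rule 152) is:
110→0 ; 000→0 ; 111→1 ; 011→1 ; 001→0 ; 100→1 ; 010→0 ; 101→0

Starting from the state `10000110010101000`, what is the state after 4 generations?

00001000001000000

01000101000000100
00100000100000010
00010000010000001
00001000001000000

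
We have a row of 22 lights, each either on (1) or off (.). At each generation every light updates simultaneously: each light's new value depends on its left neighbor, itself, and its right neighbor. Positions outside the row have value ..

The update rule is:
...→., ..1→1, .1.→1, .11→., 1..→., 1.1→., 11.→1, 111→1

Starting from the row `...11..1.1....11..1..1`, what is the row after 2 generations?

generation 1: ..1.1.11.1...1.1.11.11
generation 2: .11.1..1.1..11.1..1..1

.11.1..1.1..11.1..1..1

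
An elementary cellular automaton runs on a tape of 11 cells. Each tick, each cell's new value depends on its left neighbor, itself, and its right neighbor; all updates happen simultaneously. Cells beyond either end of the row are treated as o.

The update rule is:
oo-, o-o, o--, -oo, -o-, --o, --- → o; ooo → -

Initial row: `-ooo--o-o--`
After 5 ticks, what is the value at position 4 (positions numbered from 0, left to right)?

o

tick 1: oo-oooooooo
tick 2: -ooo-------
tick 3: oo-oooooooo  (repeats tick 1; period 2)
tick 5: oo-oooooooo
position 4 holds o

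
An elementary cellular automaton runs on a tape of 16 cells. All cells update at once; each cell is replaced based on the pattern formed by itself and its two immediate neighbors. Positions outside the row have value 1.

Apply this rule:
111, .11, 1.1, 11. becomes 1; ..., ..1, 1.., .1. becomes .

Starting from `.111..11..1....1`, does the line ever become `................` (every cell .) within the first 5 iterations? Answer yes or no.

1111..11.......1
1111..11.......1  (fixed point — unchanged through iteration 5)
iteration 5 is 1111..11.......1, still not uniform .

no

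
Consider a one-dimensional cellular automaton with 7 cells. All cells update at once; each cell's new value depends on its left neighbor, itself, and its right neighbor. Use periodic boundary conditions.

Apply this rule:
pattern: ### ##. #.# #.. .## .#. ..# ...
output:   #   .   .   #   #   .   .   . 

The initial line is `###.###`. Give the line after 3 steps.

##..###
#.#.###
....###

....###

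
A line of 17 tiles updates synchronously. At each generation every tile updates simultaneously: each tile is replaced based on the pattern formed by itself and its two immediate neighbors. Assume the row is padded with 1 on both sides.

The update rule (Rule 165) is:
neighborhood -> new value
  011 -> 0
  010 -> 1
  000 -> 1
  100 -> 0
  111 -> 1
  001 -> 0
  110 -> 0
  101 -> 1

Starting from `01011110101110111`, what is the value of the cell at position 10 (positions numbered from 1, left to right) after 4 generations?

0

11101101110101011
11010010101111101
10110011110111010
01000001101010111
position 10 holds 0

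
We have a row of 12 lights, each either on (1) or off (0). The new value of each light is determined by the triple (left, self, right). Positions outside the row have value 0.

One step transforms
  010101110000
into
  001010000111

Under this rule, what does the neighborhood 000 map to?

1

At position 9 the neighborhood is 000; the next row has 1 there.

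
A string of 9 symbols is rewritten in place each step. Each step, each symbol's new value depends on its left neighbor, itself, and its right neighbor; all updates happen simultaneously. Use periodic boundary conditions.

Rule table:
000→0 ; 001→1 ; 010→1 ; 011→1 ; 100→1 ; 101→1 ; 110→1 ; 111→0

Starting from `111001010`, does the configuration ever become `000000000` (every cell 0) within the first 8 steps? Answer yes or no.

101111111
111000000
101100001
111110011
000011110
000110011
101111111  (repeats step 1; period 6)
step 8: 111000000
step 8 is 111000000, still not uniform 0

no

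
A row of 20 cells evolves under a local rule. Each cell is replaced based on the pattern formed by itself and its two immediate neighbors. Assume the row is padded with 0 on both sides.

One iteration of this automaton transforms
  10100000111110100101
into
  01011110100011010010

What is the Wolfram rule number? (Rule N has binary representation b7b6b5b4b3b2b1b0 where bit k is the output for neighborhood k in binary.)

position 9: 111 → 0  (bit 7 = 0)
position 12: 110 → 1  (bit 6 = 1)
position 1: 101 → 1  (bit 5 = 1)
position 3: 100 → 1  (bit 4 = 1)
position 8: 011 → 1  (bit 3 = 1)
position 0: 010 → 0  (bit 2 = 0)
position 7: 001 → 0  (bit 1 = 0)
position 4: 000 → 1  (bit 0 = 1)
bits b7..b0 = 01111001 = 121

121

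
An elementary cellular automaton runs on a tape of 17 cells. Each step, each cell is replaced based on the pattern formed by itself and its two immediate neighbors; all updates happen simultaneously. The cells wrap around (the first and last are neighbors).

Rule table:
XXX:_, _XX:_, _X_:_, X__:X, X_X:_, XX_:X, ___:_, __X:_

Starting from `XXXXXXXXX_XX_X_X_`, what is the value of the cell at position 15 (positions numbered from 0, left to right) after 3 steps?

step 1: ________X__X_____
step 2: _________X__X____
step 3: __________X__X___
position 15 holds _

_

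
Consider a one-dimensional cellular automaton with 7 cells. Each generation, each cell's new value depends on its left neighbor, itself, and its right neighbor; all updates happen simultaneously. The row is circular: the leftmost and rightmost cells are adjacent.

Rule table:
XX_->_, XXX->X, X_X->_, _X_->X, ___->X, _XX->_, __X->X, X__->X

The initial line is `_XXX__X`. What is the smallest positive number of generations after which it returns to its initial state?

7

__X_XXX
XXX__X_
_X_XXX_
XX__X_X
X_XXX__
X__X_XX
_XXX__X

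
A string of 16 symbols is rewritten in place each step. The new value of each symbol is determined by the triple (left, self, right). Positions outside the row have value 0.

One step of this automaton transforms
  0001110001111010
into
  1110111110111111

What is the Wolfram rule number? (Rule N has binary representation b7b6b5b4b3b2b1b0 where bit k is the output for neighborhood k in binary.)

position 4: 111 → 1  (bit 7 = 1)
position 5: 110 → 1  (bit 6 = 1)
position 13: 101 → 1  (bit 5 = 1)
position 6: 100 → 1  (bit 4 = 1)
position 3: 011 → 0  (bit 3 = 0)
position 14: 010 → 1  (bit 2 = 1)
position 2: 001 → 1  (bit 1 = 1)
position 0: 000 → 1  (bit 0 = 1)
bits b7..b0 = 11110111 = 247

247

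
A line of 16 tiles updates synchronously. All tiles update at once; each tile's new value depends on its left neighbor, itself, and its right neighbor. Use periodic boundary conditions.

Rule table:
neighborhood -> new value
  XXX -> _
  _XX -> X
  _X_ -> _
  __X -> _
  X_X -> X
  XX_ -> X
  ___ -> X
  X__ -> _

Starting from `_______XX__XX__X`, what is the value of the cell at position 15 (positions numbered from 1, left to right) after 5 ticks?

_XXXXX_XX__XX___
_X___XXXX__XX_XX
X__X_X__X__XXXXX
X___X______X____
__X___XXXX___XX_
position 15 holds X

X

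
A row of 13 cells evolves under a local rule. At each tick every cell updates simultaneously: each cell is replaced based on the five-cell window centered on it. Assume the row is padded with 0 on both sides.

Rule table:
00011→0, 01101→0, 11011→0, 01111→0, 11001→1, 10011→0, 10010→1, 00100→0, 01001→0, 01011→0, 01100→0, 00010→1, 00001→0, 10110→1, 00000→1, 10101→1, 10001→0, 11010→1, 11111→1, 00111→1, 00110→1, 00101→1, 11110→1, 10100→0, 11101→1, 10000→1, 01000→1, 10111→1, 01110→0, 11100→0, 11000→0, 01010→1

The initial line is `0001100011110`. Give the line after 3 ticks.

0110100101010

tick 1: 1001000010100
tick 2: 0010110111011
tick 3: 0110100101010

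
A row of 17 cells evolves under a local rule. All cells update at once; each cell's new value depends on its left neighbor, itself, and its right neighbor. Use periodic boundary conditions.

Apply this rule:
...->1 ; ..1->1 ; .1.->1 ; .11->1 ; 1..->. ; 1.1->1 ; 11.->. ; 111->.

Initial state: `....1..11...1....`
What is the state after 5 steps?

11111.11..111.111
.....11..11..11..
111111..11..11..1
.......11..11..11
.1111111..11..11.

.1111111..11..11.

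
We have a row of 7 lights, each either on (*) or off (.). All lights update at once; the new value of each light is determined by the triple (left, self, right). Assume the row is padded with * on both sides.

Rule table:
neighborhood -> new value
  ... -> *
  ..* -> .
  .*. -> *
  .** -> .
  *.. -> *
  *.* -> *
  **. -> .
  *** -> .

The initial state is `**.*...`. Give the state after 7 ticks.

..****.
*.....*
.****..
*....*.
.***.**
*...*..
.**.**.

.**.**.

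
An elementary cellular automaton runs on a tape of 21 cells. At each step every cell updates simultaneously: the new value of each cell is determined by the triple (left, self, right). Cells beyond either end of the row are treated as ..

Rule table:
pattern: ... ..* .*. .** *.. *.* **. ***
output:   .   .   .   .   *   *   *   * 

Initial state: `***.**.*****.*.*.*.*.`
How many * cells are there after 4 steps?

step 1: .***.**.*****.*.*.*.*
step 2: ..***.**.*****.*.*.*.
step 3: ...***.**.*****.*.*.*
step 4: ....***.**.*****.*.*.
count of *: 12

12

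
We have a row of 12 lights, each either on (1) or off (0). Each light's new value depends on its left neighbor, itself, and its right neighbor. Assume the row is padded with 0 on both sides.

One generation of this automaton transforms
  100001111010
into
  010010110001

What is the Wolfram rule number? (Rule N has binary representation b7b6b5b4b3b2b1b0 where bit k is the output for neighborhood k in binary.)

position 6: 111 → 1  (bit 7 = 1)
position 8: 110 → 0  (bit 6 = 0)
position 9: 101 → 0  (bit 5 = 0)
position 1: 100 → 1  (bit 4 = 1)
position 5: 011 → 0  (bit 3 = 0)
position 0: 010 → 0  (bit 2 = 0)
position 4: 001 → 1  (bit 1 = 1)
position 2: 000 → 0  (bit 0 = 0)
bits b7..b0 = 10010010 = 146

146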